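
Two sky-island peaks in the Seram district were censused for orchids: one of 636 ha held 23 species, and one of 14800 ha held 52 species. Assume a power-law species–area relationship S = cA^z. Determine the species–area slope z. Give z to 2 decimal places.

Taking logs: ln S = ln c + z ln A, so z = (ln S₂ − ln S₁)/(ln A₂ − ln A₁).
z = ln(52/23) / ln(14800/636) = ln(2.261) / ln(23.27) = 0.8157 / 3.1472 = 0.2592

0.26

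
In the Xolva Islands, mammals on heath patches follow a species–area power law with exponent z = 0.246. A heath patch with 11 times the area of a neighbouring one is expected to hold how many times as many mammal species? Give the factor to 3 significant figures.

1.80

S₂/S₁ = (A₂/A₁)^z = 11^0.246
ln(S₂/S₁) = 0.246 × ln 11 = 0.246 × 2.3979 = 0.5899
S₂/S₁ = e^0.5899 ≈ 1.804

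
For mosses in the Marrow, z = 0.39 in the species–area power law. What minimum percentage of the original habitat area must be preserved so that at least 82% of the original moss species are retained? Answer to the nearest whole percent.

60%

Need (A_new/A_old)^0.39 = 0.82, so A_new/A_old = 0.82^(1/0.39) = 0.82^2.564
ln(A_new/A_old) = ln 0.82 / 0.39 = -0.1985 / 0.39 = -0.5088
A_new/A_old = e^-0.5088 ≈ 0.6012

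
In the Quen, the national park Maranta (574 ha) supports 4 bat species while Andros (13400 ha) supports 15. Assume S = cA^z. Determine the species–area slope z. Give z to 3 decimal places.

Taking logs: ln S = ln c + z ln A, so z = (ln S₂ − ln S₁)/(ln A₂ − ln A₁).
z = ln(15/4) / ln(13400/574) = ln(3.75) / ln(23.34) = 1.3218 / 3.1504 = 0.4196

0.420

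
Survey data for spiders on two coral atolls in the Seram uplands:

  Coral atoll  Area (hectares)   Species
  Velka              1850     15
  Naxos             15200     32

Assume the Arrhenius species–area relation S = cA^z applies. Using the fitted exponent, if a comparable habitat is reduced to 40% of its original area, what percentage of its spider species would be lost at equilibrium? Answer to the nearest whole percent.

z = ln(32/15) / ln(15200/1850) = 0.7577 / 2.1061 = 0.3598
S_new/S_old = (A_new/A_old)^z = 0.4^0.3598 = exp(0.3598 × -0.9163) = 0.7192
Fraction lost = 1 − 0.7192 = 0.2808

28%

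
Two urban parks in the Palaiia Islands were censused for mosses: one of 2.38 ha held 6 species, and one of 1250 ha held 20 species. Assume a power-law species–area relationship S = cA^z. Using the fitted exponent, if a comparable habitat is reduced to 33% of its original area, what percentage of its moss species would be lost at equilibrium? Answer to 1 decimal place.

z = ln(20/6) / ln(1250/2.38) = 1.2040 / 6.2638 = 0.1922
S_new/S_old = (A_new/A_old)^z = 0.33^0.1922 = exp(0.1922 × -1.1087) = 0.8081
Fraction lost = 1 − 0.8081 = 0.1919

19.2%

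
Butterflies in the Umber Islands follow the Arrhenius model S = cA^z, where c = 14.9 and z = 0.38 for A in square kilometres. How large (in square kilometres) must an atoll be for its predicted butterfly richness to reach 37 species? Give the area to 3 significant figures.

37 = 14.9 × A^0.38  ⇒  A^0.38 = 37/14.9 = 2.483
ln A = ln(2.483) / 0.38 = 0.9096 / 0.38 = 2.3936
A = e^2.3936 ≈ 10.95 square kilometres

11.0 square kilometres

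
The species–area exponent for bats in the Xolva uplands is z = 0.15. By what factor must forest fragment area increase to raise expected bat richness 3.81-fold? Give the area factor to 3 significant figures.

7460

(A₂/A₁)^0.15 = 3.81, so A₂/A₁ = 3.81^(1/0.15) = 3.81^6.667
ln(A₂/A₁) = ln 3.81 / 0.15 = 1.3376 / 0.15 = 8.9175
A₂/A₁ = e^8.9175 ≈ 7462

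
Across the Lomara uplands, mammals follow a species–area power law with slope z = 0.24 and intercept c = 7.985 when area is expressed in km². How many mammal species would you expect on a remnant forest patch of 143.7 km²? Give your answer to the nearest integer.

S = 7.985 × 143.7^0.24
ln S = ln 7.985 + 0.24 × ln 143.7 = 2.0776 + 0.24 × 4.9677 = 3.2698
S = e^3.2698 ≈ 26.31

26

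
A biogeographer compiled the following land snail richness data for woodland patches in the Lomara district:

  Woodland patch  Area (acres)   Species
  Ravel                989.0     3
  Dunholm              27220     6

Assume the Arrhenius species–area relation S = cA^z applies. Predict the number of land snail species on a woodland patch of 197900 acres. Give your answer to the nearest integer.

9

z = ln(6/3) / ln(27220/989) = 0.6931 / 3.3150 = 0.2091
c = 3 / 989^0.2091 = 3 / 4.229 = 0.7093
S₃ = 0.7093 × 197900^0.2091 = 0.7093 × 12.81 ≈ 9.084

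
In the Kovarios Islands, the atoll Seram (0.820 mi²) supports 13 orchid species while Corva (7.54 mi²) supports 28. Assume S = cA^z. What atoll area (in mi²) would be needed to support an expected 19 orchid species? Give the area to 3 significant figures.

z = ln(28/13) / ln(7.54/0.82) = 0.7673 / 2.2187 = 0.3458
c = 13 / 0.82^0.3458 = 13 / 0.9337 = 13.92
A = (19/13.92)^(1/0.3458) ⇒ ln A = ln(1.365)/0.3458 = 0.8989
A = e^0.8989 ≈ 2.457 mi²

2.46 mi²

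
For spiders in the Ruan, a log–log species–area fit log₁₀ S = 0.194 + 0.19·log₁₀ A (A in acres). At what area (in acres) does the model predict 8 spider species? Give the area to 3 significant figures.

8 = 1.563 × A^0.19  ⇒  A^0.19 = 8/1.563 = 5.118
ln A = ln(5.118) / 0.19 = 1.6327 / 0.19 = 8.5934
A = e^8.5934 ≈ 5396 acres

5400 acres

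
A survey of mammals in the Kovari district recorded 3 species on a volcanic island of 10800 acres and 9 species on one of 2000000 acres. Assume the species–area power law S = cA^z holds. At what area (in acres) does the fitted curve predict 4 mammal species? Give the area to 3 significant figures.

z = ln(9/3) / ln(2000000/10800) = 1.0986 / 5.2214 = 0.2104
c = 3 / 10800^0.2104 = 3 / 7.058 = 0.4251
A = (4/0.4251)^(1/0.2104) ⇒ ln A = ln(9.41)/0.2104 = 10.6546
A = e^10.6546 ≈ 42386 acres

42400 acres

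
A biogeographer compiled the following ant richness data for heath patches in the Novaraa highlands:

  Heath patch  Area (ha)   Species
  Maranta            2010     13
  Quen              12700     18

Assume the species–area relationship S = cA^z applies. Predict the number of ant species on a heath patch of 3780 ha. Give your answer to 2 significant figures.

15

z = ln(18/13) / ln(12700/2010) = 0.3254 / 1.8435 = 0.1765
c = 13 / 2010^0.1765 = 13 / 3.829 = 3.395
S₃ = 3.395 × 3780^0.1765 = 3.395 × 4.281 ≈ 14.53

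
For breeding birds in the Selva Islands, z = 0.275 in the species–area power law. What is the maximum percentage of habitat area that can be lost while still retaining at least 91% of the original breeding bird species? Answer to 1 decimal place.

29.0%

Need (A_new/A_old)^0.275 = 0.91, so A_new/A_old = 0.91^(1/0.275) = 0.91^3.636
ln(A_new/A_old) = ln 0.91 / 0.275 = -0.0943 / 0.275 = -0.3429
A_new/A_old = e^-0.3429 ≈ 0.7097
Fraction that can be lost = 1 − 0.7097 = 0.2903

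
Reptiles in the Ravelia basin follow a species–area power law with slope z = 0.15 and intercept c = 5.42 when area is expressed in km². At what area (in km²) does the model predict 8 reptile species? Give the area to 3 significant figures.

8 = 5.42 × A^0.15  ⇒  A^0.15 = 8/5.42 = 1.476
ln A = ln(1.476) / 0.15 = 0.3893 / 0.15 = 2.5956
A = e^2.5956 ≈ 13.41 km²

13.4 km²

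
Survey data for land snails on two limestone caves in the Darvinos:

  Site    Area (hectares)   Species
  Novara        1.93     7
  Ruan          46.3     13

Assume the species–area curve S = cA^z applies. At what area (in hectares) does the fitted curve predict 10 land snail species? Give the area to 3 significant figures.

z = ln(13/7) / ln(46.3/1.93) = 0.6190 / 3.1776 = 0.1948
c = 7 / 1.93^0.1948 = 7 / 1.137 = 6.158
A = (10/6.158)^(1/0.1948) ⇒ ln A = ln(1.624)/0.1948 = 2.4884
A = e^2.4884 ≈ 12.04 hectares

12.0 hectares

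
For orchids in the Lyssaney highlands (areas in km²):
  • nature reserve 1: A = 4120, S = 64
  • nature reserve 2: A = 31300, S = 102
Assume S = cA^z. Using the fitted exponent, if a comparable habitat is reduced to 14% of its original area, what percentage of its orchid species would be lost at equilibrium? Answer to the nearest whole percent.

z = ln(102/64) / ln(31300/4120) = 0.4661 / 2.0278 = 0.2299
S_new/S_old = (A_new/A_old)^z = 0.14^0.2299 = exp(0.2299 × -1.9661) = 0.6364
Fraction lost = 1 − 0.6364 = 0.3636

36%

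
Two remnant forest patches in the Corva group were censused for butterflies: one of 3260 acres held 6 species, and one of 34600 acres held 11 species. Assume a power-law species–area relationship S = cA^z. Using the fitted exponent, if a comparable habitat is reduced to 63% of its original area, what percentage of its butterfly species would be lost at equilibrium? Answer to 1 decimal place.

z = ln(11/6) / ln(34600/3260) = 0.6061 / 2.3621 = 0.2566
S_new/S_old = (A_new/A_old)^z = 0.63^0.2566 = exp(0.2566 × -0.4620) = 0.8882
Fraction lost = 1 − 0.8882 = 0.1118

11.2%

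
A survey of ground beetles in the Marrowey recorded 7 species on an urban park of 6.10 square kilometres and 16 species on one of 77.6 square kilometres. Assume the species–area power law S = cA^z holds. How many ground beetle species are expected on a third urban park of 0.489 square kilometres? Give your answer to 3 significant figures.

z = ln(16/7) / ln(77.6/6.1) = 0.8267 / 2.5433 = 0.3250
c = 7 / 6.1^0.3250 = 7 / 1.8 = 3.889
S₃ = 3.889 × 0.489^0.3250 = 3.889 × 0.7925 ≈ 3.082

3.08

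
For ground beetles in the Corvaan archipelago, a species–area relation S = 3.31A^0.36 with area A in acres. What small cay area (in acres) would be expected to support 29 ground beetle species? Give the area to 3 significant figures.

29 = 3.31 × A^0.36  ⇒  A^0.36 = 29/3.31 = 8.761
ln A = ln(8.761) / 0.36 = 2.1703 / 0.36 = 6.0287
A = e^6.0287 ≈ 415.2 acres

415 acres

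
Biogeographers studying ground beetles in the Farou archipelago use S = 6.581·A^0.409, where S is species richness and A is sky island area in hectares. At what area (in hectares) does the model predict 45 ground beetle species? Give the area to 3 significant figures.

45 = 6.581 × A^0.409  ⇒  A^0.409 = 45/6.581 = 6.838
ln A = ln(6.838) / 0.409 = 1.9225 / 0.409 = 4.7004
A = e^4.7004 ≈ 110 hectares

110 hectares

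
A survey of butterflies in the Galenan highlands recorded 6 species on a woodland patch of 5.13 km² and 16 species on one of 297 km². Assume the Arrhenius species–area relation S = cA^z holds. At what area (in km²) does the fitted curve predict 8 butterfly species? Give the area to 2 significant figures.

17 km²

z = ln(16/6) / ln(297/5.13) = 0.9808 / 4.0586 = 0.2417
c = 6 / 5.13^0.2417 = 6 / 1.485 = 4.041
A = (8/4.041)^(1/0.2417) ⇒ ln A = ln(1.979)/0.2417 = 2.8255
A = e^2.8255 ≈ 16.87 km²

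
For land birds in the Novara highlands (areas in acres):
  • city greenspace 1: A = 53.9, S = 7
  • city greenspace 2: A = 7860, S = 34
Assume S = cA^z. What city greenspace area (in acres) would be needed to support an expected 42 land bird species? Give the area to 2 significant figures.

z = ln(34/7) / ln(7860/53.9) = 1.5805 / 4.9824 = 0.3172
c = 7 / 53.9^0.3172 = 7 / 3.542 = 1.976
A = (42/1.976)^(1/0.3172) ⇒ ln A = ln(21.25)/0.3172 = 9.6357
A = e^9.6357 ≈ 15301 acres

15000 acres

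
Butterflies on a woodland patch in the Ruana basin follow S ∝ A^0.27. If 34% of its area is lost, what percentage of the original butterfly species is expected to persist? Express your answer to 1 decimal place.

S_new/S_old = (A_new/A_old)^z = 0.66^0.27
= exp(0.27 × ln 0.66) = exp(0.27 × -0.4155) = exp(-0.1122) ≈ 0.8939

89.4%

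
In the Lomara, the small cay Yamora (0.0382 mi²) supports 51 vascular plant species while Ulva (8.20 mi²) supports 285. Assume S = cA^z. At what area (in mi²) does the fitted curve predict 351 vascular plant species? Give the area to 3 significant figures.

15.7 mi²

z = ln(285/51) / ln(8.2/0.0382) = 1.7207 / 5.3691 = 0.3205
c = 51 / 0.0382^0.3205 = 51 / 0.3512 = 145.2
A = (351/145.2)^(1/0.3205) ⇒ ln A = ln(2.417)/0.3205 = 2.7541
A = e^2.7541 ≈ 15.71 mi²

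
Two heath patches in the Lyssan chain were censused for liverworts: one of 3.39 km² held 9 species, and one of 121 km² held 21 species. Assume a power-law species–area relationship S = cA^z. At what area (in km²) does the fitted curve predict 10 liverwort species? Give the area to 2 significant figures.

z = ln(21/9) / ln(121/3.39) = 0.8473 / 3.5750 = 0.2370
c = 9 / 3.39^0.2370 = 9 / 1.336 = 6.739
A = (10/6.739)^(1/0.2370) ⇒ ln A = ln(1.484)/0.2370 = 1.6654
A = e^1.6654 ≈ 5.288 km²

5.3 km²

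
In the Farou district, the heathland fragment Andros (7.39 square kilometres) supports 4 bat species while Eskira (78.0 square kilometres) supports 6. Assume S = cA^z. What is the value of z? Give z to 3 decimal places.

0.172

Taking logs: ln S = ln c + z ln A, so z = (ln S₂ − ln S₁)/(ln A₂ − ln A₁).
z = ln(6/4) / ln(78/7.39) = ln(1.5) / ln(10.55) = 0.4055 / 2.3566 = 0.1721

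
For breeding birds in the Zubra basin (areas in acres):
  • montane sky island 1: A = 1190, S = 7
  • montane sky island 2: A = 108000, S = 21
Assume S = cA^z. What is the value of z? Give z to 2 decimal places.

0.24

Taking logs: ln S = ln c + z ln A, so z = (ln S₂ − ln S₁)/(ln A₂ − ln A₁).
z = ln(21/7) / ln(108000/1190) = ln(3) / ln(90.76) = 1.0986 / 4.5082 = 0.2437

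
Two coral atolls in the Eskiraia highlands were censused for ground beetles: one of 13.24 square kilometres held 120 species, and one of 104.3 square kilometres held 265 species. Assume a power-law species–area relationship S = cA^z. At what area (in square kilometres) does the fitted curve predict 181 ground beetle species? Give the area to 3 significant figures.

38.6 square kilometres

z = ln(265/120) / ln(104.3/13.24) = 0.7922 / 2.0640 = 0.3838
c = 120 / 13.24^0.3838 = 120 / 2.695 = 44.52
A = (181/44.52)^(1/0.3838) ⇒ ln A = ln(4.065)/0.3838 = 3.6540
A = e^3.6540 ≈ 38.63 square kilometres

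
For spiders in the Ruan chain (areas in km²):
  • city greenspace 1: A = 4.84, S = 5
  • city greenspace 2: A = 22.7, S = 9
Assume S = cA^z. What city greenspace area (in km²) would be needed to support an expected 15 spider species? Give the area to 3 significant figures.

87.0 km²

z = ln(9/5) / ln(22.7/4.84) = 0.5878 / 1.5455 = 0.3803
c = 5 / 4.84^0.3803 = 5 / 1.822 = 2.745
A = (15/2.745)^(1/0.3803) ⇒ ln A = ln(5.465)/0.3803 = 4.4655
A = e^4.4655 ≈ 86.96 km²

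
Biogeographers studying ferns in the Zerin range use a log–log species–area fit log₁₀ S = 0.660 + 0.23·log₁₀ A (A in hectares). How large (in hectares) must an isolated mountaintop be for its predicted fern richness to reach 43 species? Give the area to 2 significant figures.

17000 hectares

43 = 4.571 × A^0.23  ⇒  A^0.23 = 43/4.571 = 9.407
ln A = ln(9.407) / 0.23 = 2.2415 / 0.23 = 9.7456
A = e^9.7456 ≈ 17079 hectares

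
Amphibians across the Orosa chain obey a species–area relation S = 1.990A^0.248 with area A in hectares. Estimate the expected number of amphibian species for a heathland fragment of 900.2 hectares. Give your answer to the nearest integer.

S = 1.99 × 900.2^0.248 = 1.99 × 5.404 ≈ 10.75

11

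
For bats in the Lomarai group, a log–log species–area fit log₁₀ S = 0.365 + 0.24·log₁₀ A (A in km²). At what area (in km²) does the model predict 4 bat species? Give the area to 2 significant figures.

4 = 2.317 × A^0.24  ⇒  A^0.24 = 4/2.317 = 1.726
ln A = ln(1.726) / 0.24 = 0.5459 / 0.24 = 2.2744
A = e^2.2744 ≈ 9.722 km²

9.7 km²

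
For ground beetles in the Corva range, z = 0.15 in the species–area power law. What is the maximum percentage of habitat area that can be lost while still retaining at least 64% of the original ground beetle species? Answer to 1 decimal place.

94.9%

Need (A_new/A_old)^0.15 = 0.64, so A_new/A_old = 0.64^(1/0.15) = 0.64^6.667
ln(A_new/A_old) = ln 0.64 / 0.15 = -0.4463 / 0.15 = -2.9752
A_new/A_old = e^-2.9752 ≈ 0.05103
Fraction that can be lost = 1 − 0.05103 = 0.949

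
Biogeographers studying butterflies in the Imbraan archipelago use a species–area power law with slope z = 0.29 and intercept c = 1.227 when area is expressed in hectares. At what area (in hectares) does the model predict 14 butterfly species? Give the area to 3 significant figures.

4420 hectares

14 = 1.227 × A^0.29  ⇒  A^0.29 = 14/1.227 = 11.41
ln A = ln(11.41) / 0.29 = 2.4345 / 0.29 = 8.3948
A = e^8.3948 ≈ 4424 hectares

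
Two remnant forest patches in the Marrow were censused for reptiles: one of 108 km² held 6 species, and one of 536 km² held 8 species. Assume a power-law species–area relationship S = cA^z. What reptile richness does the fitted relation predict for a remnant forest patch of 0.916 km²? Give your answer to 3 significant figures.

z = ln(8/6) / ln(536/108) = 0.2877 / 1.6020 = 0.1796
c = 6 / 108^0.1796 = 6 / 2.318 = 2.588
S₃ = 2.588 × 0.916^0.1796 = 2.588 × 0.9844 ≈ 2.548

2.55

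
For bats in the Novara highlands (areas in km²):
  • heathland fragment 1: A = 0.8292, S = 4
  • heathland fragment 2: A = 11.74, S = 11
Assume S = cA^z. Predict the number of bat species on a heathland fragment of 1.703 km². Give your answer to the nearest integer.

5

z = ln(11/4) / ln(11.74/0.8292) = 1.0116 / 2.6503 = 0.3817
c = 4 / 0.8292^0.3817 = 4 / 0.931 = 4.296
S₃ = 4.296 × 1.703^0.3817 = 4.296 × 1.225 ≈ 5.265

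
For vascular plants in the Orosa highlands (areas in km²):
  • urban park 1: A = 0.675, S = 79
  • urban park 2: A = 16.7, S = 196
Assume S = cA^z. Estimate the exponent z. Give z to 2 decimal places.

Taking logs: ln S = ln c + z ln A, so z = (ln S₂ − ln S₁)/(ln A₂ − ln A₁).
z = ln(196/79) / ln(16.7/0.675) = ln(2.481) / ln(24.74) = 0.9087 / 3.2085 = 0.2832

0.28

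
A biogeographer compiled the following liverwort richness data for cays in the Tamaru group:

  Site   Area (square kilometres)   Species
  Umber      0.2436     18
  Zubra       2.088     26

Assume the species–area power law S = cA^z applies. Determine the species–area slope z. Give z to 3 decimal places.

0.171

Taking logs: ln S = ln c + z ln A, so z = (ln S₂ − ln S₁)/(ln A₂ − ln A₁).
z = ln(26/18) / ln(2.088/0.2436) = ln(1.444) / ln(8.571) = 0.3677 / 2.1484 = 0.1712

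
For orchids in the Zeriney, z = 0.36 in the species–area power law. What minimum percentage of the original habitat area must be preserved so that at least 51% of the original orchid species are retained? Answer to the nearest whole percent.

15%

Need (A_new/A_old)^0.36 = 0.51, so A_new/A_old = 0.51^(1/0.36) = 0.51^2.778
ln(A_new/A_old) = ln 0.51 / 0.36 = -0.6733 / 0.36 = -1.8704
A_new/A_old = e^-1.8704 ≈ 0.1541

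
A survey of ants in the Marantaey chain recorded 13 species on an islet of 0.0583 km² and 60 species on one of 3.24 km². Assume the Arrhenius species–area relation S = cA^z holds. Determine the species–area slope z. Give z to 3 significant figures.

0.381

Taking logs: ln S = ln c + z ln A, so z = (ln S₂ − ln S₁)/(ln A₂ − ln A₁).
z = ln(60/13) / ln(3.24/0.0583) = ln(4.615) / ln(55.57) = 1.5294 / 4.0177 = 0.3807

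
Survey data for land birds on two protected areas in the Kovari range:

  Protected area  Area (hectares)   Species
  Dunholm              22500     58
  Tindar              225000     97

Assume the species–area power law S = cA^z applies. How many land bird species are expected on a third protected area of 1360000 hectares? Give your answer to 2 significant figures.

140

z = ln(97/58) / ln(225000/22500) = 0.5143 / 2.3026 = 0.2233
c = 58 / 22500^0.2233 = 58 / 9.376 = 6.186
S₃ = 6.186 × 1360000^0.2233 = 6.186 × 23.44 ≈ 145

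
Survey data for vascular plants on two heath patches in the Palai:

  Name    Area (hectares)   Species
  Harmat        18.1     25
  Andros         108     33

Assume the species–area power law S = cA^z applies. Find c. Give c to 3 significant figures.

15.9

z = ln(S₂/S₁) / ln(A₂/A₁) = ln(33/25) / ln(108/18.1) = 0.2776 / 1.7862 = 0.1554
c = S₁ / A₁^z = 25 / 18.1^0.1554 = 25 / 1.568 = 15.94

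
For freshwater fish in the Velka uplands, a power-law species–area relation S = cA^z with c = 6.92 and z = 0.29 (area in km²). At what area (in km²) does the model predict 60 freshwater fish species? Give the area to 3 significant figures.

1720 km²

60 = 6.92 × A^0.29  ⇒  A^0.29 = 60/6.92 = 8.671
ln A = ln(8.671) / 0.29 = 2.1599 / 0.29 = 7.4480
A = e^7.4480 ≈ 1716 km²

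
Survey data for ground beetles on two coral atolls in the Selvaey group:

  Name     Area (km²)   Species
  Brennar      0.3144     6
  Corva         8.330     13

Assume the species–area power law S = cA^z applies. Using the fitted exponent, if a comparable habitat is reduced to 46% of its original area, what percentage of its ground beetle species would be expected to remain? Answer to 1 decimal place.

83.3%

z = ln(13/6) / ln(8.33/0.3144) = 0.7732 / 3.2770 = 0.2359
S_new/S_old = (A_new/A_old)^z = 0.46^0.2359 = exp(0.2359 × -0.7765) = 0.8326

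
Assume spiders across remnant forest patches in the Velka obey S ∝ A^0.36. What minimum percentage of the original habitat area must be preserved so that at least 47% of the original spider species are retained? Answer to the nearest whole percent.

Need (A_new/A_old)^0.36 = 0.47, so A_new/A_old = 0.47^(1/0.36) = 0.47^2.778
ln(A_new/A_old) = ln 0.47 / 0.36 = -0.7550 / 0.36 = -2.0973
A_new/A_old = e^-2.0973 ≈ 0.1228

12%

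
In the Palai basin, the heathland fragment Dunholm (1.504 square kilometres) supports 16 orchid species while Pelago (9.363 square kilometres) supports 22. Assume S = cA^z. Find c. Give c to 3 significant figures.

14.9

z = ln(S₂/S₁) / ln(A₂/A₁) = ln(22/16) / ln(9.363/1.504) = 0.3185 / 1.8286 = 0.1741
c = S₁ / A₁^z = 16 / 1.504^0.1741 = 16 / 1.074 = 14.9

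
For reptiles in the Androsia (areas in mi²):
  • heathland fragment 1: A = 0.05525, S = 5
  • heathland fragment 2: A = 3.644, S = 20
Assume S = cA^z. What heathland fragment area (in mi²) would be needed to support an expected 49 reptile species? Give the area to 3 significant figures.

z = ln(20/5) / ln(3.644/0.05525) = 1.3863 / 4.1890 = 0.3309
c = 5 / 0.05525^0.3309 = 5 / 0.3835 = 13.04
A = (49/13.04)^(1/0.3309) ⇒ ln A = ln(3.758)/0.3309 = 4.0008
A = e^4.0008 ≈ 54.64 mi²

54.6 mi²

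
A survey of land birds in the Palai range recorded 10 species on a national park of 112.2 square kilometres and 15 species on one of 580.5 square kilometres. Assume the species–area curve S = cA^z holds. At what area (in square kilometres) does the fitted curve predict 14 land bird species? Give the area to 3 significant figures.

z = ln(15/10) / ln(580.5/112.2) = 0.4055 / 1.6436 = 0.2467
c = 10 / 112.2^0.2467 = 10 / 3.204 = 3.121
A = (14/3.121)^(1/0.2467) ⇒ ln A = ln(4.486)/0.2467 = 6.0842
A = e^6.0842 ≈ 438.9 square kilometres

439 square kilometres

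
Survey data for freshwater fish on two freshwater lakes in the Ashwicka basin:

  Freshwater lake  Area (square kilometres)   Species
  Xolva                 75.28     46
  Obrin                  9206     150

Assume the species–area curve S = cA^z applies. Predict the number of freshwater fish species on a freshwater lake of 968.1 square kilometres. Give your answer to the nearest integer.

z = ln(150/46) / ln(9206/75.28) = 1.1820 / 4.8064 = 0.2459
c = 46 / 75.28^0.2459 = 46 / 2.894 = 15.89
S₃ = 15.89 × 968.1^0.2459 = 15.89 × 5.424 ≈ 86.21

86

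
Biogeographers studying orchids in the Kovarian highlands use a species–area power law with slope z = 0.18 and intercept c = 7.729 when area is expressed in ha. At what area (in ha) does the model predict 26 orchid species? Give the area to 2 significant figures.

26 = 7.729 × A^0.18  ⇒  A^0.18 = 26/7.729 = 3.364
ln A = ln(3.364) / 0.18 = 1.2131 / 0.18 = 6.7395
A = e^6.7395 ≈ 845.2 ha

850 ha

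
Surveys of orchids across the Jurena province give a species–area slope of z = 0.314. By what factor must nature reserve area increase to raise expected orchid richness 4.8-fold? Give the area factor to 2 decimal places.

(A₂/A₁)^0.314 = 4.8, so A₂/A₁ = 4.8^(1/0.314) = 4.8^3.185
ln(A₂/A₁) = ln 4.8 / 0.314 = 1.5686 / 0.314 = 4.9956
A₂/A₁ = e^4.9956 ≈ 147.8

147.76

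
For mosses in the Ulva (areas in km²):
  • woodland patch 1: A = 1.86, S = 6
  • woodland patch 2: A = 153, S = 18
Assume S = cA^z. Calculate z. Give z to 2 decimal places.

0.25

Taking logs: ln S = ln c + z ln A, so z = (ln S₂ − ln S₁)/(ln A₂ − ln A₁).
z = ln(18/6) / ln(153/1.86) = ln(3) / ln(82.26) = 1.0986 / 4.4099 = 0.2491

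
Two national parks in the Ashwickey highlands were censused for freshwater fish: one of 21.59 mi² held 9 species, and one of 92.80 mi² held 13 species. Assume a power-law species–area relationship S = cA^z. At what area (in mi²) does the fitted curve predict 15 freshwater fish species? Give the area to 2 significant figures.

z = ln(13/9) / ln(92.8/21.59) = 0.3677 / 1.4582 = 0.2522
c = 9 / 21.59^0.2522 = 9 / 2.17 = 4.147
A = (15/4.147)^(1/0.2522) ⇒ ln A = ln(3.617)/0.2522 = 5.0979
A = e^5.0979 ≈ 163.7 mi²

160 mi²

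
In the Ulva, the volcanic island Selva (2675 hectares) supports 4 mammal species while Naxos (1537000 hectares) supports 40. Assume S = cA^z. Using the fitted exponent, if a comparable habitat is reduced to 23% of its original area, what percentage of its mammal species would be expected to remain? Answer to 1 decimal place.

z = ln(40/4) / ln(1537000/2675) = 2.3026 / 6.3536 = 0.3624
S_new/S_old = (A_new/A_old)^z = 0.23^0.3624 = exp(0.3624 × -1.4697) = 0.5871

58.7%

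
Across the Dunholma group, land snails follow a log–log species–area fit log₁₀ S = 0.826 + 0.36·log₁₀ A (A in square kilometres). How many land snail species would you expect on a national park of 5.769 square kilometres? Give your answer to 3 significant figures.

S = 6.699 × 5.769^0.36 = 6.699 × 1.879 ≈ 12.59

12.6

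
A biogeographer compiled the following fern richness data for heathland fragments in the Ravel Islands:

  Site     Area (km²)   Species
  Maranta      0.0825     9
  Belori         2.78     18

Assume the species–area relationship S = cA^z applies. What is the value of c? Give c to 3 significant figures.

z = ln(S₂/S₁) / ln(A₂/A₁) = ln(18/9) / ln(2.78/0.0825) = 0.6931 / 3.5174 = 0.1971
c = S₁ / A₁^z = 9 / 0.0825^0.1971 = 9 / 0.6116 = 14.72

14.7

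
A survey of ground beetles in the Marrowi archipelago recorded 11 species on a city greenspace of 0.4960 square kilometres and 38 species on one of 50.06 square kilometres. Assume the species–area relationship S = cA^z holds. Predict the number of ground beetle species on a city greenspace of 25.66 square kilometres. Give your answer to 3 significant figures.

31.8

z = ln(38/11) / ln(50.06/0.496) = 1.2397 / 4.6144 = 0.2687
c = 11 / 0.496^0.2687 = 11 / 0.8283 = 13.28
S₃ = 13.28 × 25.66^0.2687 = 13.28 × 2.391 ≈ 31.75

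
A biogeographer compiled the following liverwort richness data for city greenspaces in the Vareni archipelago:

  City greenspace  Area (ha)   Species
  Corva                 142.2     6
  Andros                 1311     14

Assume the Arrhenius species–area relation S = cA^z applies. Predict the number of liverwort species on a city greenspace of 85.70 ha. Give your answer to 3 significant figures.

z = ln(14/6) / ln(1311/142.2) = 0.8473 / 2.2213 = 0.3814
c = 6 / 142.2^0.3814 = 6 / 6.625 = 0.9056
S₃ = 0.9056 × 85.7^0.3814 = 0.9056 × 5.462 ≈ 4.946

4.95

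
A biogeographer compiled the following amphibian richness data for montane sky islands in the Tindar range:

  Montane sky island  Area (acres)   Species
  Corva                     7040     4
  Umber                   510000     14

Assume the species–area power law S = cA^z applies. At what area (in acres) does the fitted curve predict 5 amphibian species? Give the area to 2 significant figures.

z = ln(14/4) / ln(510000/7040) = 1.2528 / 4.2828 = 0.2925
c = 4 / 7040^0.2925 = 4 / 13.35 = 0.2996
A = (5/0.2996)^(1/0.2925) ⇒ ln A = ln(16.69)/0.2925 = 9.6222
A = e^9.6222 ≈ 15097 acres

15000 acres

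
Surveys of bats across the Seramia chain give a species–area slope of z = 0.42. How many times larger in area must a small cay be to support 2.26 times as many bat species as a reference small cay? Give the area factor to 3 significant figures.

6.97

(A₂/A₁)^0.42 = 2.26, so A₂/A₁ = 2.26^(1/0.42) = 2.26^2.381
ln(A₂/A₁) = ln 2.26 / 0.42 = 0.8154 / 0.42 = 1.9413
A₂/A₁ = e^1.9413 ≈ 6.968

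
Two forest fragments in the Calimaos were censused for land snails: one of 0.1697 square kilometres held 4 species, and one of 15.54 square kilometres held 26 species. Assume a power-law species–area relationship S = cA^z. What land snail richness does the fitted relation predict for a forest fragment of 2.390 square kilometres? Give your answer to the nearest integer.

12

z = ln(26/4) / ln(15.54/0.1697) = 1.8718 / 4.5171 = 0.4144
c = 4 / 0.1697^0.4144 = 4 / 0.4795 = 8.342
S₃ = 8.342 × 2.39^0.4144 = 8.342 × 1.435 ≈ 11.97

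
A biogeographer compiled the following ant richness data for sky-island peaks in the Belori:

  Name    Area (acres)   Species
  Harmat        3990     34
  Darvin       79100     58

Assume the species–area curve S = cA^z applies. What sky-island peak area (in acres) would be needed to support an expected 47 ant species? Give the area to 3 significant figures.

24400 acres

z = ln(58/34) / ln(79100/3990) = 0.5341 / 2.9869 = 0.1788
c = 34 / 3990^0.1788 = 34 / 4.404 = 7.72
A = (47/7.72)^(1/0.1788) ⇒ ln A = ln(6.088)/0.1788 = 10.1024
A = e^10.1024 ≈ 24401 acres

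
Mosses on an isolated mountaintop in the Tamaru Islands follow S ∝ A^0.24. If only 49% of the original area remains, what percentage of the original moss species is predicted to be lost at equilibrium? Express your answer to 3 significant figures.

S_new/S_old = (A_new/A_old)^z = 0.49^0.24
= exp(0.24 × ln 0.49) = exp(0.24 × -0.7133) = exp(-0.1712) ≈ 0.8426
Fraction lost = 1 − 0.8426 = 0.1574

15.7%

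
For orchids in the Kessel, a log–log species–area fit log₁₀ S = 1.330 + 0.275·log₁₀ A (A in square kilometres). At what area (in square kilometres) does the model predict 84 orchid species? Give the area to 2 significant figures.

84 = 21.38 × A^0.275  ⇒  A^0.275 = 84/21.38 = 3.929
ln A = ln(3.929) / 0.275 = 1.3684 / 0.275 = 4.9759
A = e^4.9759 ≈ 144.9 square kilometres

140 square kilometres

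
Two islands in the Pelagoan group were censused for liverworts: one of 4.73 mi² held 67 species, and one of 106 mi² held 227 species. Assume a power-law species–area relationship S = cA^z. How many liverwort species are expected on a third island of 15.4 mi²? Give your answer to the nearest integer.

106

z = ln(227/67) / ln(106/4.73) = 1.2203 / 3.1095 = 0.3924
c = 67 / 4.73^0.3924 = 67 / 1.84 = 36.41
S₃ = 36.41 × 15.4^0.3924 = 36.41 × 2.924 ≈ 106.5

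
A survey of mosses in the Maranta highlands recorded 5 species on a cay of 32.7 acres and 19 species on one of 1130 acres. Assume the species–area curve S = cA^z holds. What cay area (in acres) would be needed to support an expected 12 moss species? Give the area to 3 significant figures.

334 acres

z = ln(19/5) / ln(1130/32.7) = 1.3350 / 3.5426 = 0.3768
c = 5 / 32.7^0.3768 = 5 / 3.722 = 1.343
A = (12/1.343)^(1/0.3768) ⇒ ln A = ln(8.932)/0.3768 = 5.8105
A = e^5.8105 ≈ 333.8 acres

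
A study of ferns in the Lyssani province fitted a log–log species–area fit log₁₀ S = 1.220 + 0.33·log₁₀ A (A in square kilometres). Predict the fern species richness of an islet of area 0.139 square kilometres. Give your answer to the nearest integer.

9

S = 16.6 × 0.139^0.33 = 16.6 × 0.5214 ≈ 8.654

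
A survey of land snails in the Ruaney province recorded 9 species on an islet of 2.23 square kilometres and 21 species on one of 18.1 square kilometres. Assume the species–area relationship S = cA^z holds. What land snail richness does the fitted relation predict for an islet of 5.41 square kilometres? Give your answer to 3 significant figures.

z = ln(21/9) / ln(18.1/2.23) = 0.8473 / 2.0939 = 0.4046
c = 9 / 2.23^0.4046 = 9 / 1.383 = 6.506
S₃ = 6.506 × 5.41^0.4046 = 6.506 × 1.98 ≈ 12.88

12.9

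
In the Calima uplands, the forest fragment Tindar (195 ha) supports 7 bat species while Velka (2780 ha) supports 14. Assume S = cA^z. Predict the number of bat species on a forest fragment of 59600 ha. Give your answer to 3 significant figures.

31.1

z = ln(14/7) / ln(2780/195) = 0.6931 / 2.6572 = 0.2609
c = 7 / 195^0.2609 = 7 / 3.957 = 1.769
S₃ = 1.769 × 59600^0.2609 = 1.769 × 17.61 ≈ 31.14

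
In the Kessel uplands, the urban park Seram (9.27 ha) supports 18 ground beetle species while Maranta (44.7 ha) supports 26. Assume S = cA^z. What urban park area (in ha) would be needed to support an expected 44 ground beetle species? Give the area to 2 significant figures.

420 ha

z = ln(26/18) / ln(44.7/9.27) = 0.3677 / 1.5732 = 0.2337
c = 18 / 9.27^0.2337 = 18 / 1.683 = 10.7
A = (44/10.7)^(1/0.2337) ⇒ ln A = ln(4.114)/0.2337 = 6.0507
A = e^6.0507 ≈ 424.4 ha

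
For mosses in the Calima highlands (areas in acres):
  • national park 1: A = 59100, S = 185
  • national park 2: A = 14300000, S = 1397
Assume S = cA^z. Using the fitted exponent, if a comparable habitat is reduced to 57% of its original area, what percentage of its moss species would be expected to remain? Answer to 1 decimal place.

z = ln(1397/185) / ln(14300000/59100) = 2.0217 / 5.4888 = 0.3683
S_new/S_old = (A_new/A_old)^z = 0.57^0.3683 = exp(0.3683 × -0.5621) = 0.813

81.3%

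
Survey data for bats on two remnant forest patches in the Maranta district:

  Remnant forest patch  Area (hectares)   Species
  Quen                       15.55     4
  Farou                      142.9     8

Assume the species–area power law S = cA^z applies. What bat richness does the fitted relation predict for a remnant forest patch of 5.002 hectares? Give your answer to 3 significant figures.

z = ln(8/4) / ln(142.9/15.55) = 0.6931 / 2.2181 = 0.3125
c = 4 / 15.55^0.3125 = 4 / 2.357 = 1.697
S₃ = 1.697 × 5.002^0.3125 = 1.697 × 1.654 ≈ 2.806

2.81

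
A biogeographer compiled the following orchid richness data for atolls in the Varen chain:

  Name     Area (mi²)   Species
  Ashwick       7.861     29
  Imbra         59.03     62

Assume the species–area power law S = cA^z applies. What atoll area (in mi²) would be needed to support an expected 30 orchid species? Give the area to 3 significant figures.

8.60 mi²

z = ln(62/29) / ln(59.03/7.861) = 0.7598 / 2.0161 = 0.3769
c = 29 / 7.861^0.3769 = 29 / 2.175 = 13.33
A = (30/13.33)^(1/0.3769) ⇒ ln A = ln(2.25)/0.3769 = 2.1519
A = e^2.1519 ≈ 8.601 mi²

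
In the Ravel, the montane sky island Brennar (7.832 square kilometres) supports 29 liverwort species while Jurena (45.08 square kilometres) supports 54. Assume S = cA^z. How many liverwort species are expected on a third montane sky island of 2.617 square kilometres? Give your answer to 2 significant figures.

z = ln(54/29) / ln(45.08/7.832) = 0.6217 / 1.7502 = 0.3552
c = 29 / 7.832^0.3552 = 29 / 2.077 = 13.96
S₃ = 13.96 × 2.617^0.3552 = 13.96 × 1.407 ≈ 19.65

20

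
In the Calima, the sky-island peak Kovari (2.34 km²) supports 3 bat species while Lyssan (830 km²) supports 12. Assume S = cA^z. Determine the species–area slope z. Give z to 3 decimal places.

Taking logs: ln S = ln c + z ln A, so z = (ln S₂ − ln S₁)/(ln A₂ − ln A₁).
z = ln(12/3) / ln(830/2.34) = ln(4) / ln(354.7) = 1.3863 / 5.8713 = 0.2361

0.236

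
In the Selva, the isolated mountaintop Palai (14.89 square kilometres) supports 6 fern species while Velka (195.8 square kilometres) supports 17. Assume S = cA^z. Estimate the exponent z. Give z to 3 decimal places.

0.404

Taking logs: ln S = ln c + z ln A, so z = (ln S₂ − ln S₁)/(ln A₂ − ln A₁).
z = ln(17/6) / ln(195.8/14.89) = ln(2.833) / ln(13.15) = 1.0415 / 2.5764 = 0.4042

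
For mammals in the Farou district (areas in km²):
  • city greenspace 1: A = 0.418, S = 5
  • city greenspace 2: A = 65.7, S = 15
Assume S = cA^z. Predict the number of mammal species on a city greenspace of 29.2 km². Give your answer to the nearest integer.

13

z = ln(15/5) / ln(65.7/0.418) = 1.0986 / 5.0574 = 0.2172
c = 5 / 0.418^0.2172 = 5 / 0.8274 = 6.043
S₃ = 6.043 × 29.2^0.2172 = 6.043 × 2.081 ≈ 12.58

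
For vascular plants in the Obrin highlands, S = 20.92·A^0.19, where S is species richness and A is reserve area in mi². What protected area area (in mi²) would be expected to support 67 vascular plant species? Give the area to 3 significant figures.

458 mi²

67 = 20.92 × A^0.19  ⇒  A^0.19 = 67/20.92 = 3.203
ln A = ln(3.203) / 0.19 = 1.1640 / 0.19 = 6.1262
A = e^6.1262 ≈ 457.7 mi²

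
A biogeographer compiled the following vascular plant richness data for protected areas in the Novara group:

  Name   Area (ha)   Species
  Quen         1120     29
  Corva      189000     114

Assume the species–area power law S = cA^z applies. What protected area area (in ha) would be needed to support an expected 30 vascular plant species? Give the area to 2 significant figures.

z = ln(114/29) / ln(189000/1120) = 1.3689 / 5.1284 = 0.2669
c = 29 / 1120^0.2669 = 29 / 6.515 = 4.451
A = (30/4.451)^(1/0.2669) ⇒ ln A = ln(6.74)/0.2669 = 7.1481
A = e^7.1481 ≈ 1272 ha

1300 ha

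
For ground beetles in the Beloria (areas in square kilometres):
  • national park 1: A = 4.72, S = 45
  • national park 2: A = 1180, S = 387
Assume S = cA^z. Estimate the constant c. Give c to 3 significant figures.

24.6

z = ln(S₂/S₁) / ln(A₂/A₁) = ln(387/45) / ln(1180/4.72) = 2.1518 / 5.5215 = 0.3897
c = S₁ / A₁^z = 45 / 4.72^0.3897 = 45 / 1.831 = 24.58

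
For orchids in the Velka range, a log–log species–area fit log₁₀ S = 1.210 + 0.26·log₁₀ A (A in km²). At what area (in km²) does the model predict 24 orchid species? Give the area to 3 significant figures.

4.52 km²

24 = 16.22 × A^0.26  ⇒  A^0.26 = 24/16.22 = 1.48
ln A = ln(1.48) / 0.26 = 0.3919 / 0.26 = 1.5074
A = e^1.5074 ≈ 4.515 km²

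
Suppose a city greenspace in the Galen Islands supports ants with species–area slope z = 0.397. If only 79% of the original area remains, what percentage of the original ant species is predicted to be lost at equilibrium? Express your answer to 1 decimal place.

S_new/S_old = (A_new/A_old)^z = 0.79^0.397
= exp(0.397 × ln 0.79) = exp(0.397 × -0.2357) = exp(-0.0936) ≈ 0.9107
Fraction lost = 1 − 0.9107 = 0.08934

8.9%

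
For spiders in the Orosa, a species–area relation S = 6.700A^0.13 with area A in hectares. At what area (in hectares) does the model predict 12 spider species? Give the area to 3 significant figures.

12 = 6.7 × A^0.13  ⇒  A^0.13 = 12/6.7 = 1.791
ln A = ln(1.791) / 0.13 = 0.5828 / 0.13 = 4.4831
A = e^4.4831 ≈ 88.51 hectares

88.5 hectares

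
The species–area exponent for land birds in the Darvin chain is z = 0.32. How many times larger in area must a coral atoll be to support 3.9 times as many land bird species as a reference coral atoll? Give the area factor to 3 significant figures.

(A₂/A₁)^0.32 = 3.9, so A₂/A₁ = 3.9^(1/0.32) = 3.9^3.125
ln(A₂/A₁) = ln 3.9 / 0.32 = 1.3610 / 0.32 = 4.2531
A₂/A₁ = e^4.2531 ≈ 70.32

70.3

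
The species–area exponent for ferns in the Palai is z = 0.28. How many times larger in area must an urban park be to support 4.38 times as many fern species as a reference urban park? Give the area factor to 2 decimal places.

(A₂/A₁)^0.28 = 4.38, so A₂/A₁ = 4.38^(1/0.28) = 4.38^3.571
ln(A₂/A₁) = ln 4.38 / 0.28 = 1.4770 / 0.28 = 5.2752
A₂/A₁ = e^5.2752 ≈ 195.4

195.42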